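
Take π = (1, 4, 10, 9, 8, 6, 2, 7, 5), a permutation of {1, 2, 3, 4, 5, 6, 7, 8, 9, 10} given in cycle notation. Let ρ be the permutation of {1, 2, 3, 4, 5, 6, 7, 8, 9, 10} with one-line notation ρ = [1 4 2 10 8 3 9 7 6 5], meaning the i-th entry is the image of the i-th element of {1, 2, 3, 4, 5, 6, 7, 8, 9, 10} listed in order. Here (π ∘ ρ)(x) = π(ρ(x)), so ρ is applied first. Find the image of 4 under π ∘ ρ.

ρ(4) = 10, then π(10) = 9; composing gives (π ∘ ρ)(4) = 9.

9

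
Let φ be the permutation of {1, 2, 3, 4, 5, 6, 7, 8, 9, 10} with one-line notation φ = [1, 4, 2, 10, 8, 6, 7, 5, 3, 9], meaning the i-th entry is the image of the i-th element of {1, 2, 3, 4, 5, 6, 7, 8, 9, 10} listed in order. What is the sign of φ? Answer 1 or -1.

-1

In disjoint-cycle form the cycle lengths are 5, 2, 1, 1, 1.
A cycle is odd iff its length is even; φ has 1 even-length cycle, so sgn(φ) = (−1)^1 and φ is odd.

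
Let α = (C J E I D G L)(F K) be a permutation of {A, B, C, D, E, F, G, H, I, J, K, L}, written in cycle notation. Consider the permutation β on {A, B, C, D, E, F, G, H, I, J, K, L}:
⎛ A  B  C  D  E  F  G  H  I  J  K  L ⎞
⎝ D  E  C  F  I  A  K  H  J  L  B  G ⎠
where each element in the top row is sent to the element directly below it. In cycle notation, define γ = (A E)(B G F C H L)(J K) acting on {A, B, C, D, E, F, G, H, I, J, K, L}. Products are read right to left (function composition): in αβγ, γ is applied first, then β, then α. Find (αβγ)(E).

Apply the permutations in order: γ(E) = A, then β(A) = D, then α(D) = G. So (αβγ)(E) = G.

G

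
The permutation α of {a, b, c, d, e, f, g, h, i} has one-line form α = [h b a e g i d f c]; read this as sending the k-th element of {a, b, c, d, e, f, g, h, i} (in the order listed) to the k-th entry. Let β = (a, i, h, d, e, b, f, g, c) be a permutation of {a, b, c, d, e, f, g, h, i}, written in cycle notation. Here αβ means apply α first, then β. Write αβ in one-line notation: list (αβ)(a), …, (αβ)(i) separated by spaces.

(αβ)(x) = β(α(x)). Computing each image: β(α(a)) = β(h) = d, β(α(b)) = β(b) = f, β(α(c)) = β(a) = i, β(α(d)) = β(e) = b, β(α(e)) = β(g) = c, β(α(f)) = β(i) = h, β(α(g)) = β(d) = e, β(α(h)) = β(f) = g, β(α(i)) = β(c) = a.
Hence αβ = [d f i b c h e g a].

d f i b c h e g a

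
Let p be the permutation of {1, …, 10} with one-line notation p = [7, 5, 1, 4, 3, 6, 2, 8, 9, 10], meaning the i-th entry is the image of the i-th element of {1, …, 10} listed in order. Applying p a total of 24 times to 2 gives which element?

Tracing 2 → 5 → … returns to 2 after 5 steps, so 2 lies in a 5-cycle (1 7 2 5 3).
Powers repeat with period 5 on this cycle, and 24 mod 5 = 4, so p^24(2) = p^4(2).
Advancing 4 steps from 2: 2 → 5 → 3 → 1 → 7.

7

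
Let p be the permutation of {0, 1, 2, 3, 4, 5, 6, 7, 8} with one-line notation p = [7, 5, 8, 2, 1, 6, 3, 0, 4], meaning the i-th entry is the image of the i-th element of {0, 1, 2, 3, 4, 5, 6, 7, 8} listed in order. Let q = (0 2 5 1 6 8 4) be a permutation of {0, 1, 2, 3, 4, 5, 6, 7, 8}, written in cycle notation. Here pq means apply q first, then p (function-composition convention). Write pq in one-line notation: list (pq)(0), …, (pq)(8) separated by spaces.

(pq)(x) = p(q(x)). Computing each image: p(q(0)) = p(2) = 8, p(q(1)) = p(6) = 3, p(q(2)) = p(5) = 6, p(q(3)) = p(3) = 2, p(q(4)) = p(0) = 7, p(q(5)) = p(1) = 5, p(q(6)) = p(8) = 4, p(q(7)) = p(7) = 0, p(q(8)) = p(4) = 1.
Hence pq = [8 3 6 2 7 5 4 0 1].

8 3 6 2 7 5 4 0 1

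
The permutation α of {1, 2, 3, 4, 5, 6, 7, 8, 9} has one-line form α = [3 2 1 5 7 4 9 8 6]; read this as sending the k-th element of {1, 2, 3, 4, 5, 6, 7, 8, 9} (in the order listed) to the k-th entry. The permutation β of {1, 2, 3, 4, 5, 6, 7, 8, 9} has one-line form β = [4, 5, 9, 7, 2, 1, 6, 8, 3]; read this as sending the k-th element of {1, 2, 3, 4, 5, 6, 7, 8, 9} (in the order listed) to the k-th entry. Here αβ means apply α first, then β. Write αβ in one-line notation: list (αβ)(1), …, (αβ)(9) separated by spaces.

(αβ)(x) = β(α(x)). Computing each image: β(α(1)) = β(3) = 9, β(α(2)) = β(2) = 5, β(α(3)) = β(1) = 4, β(α(4)) = β(5) = 2, β(α(5)) = β(7) = 6, β(α(6)) = β(4) = 7, β(α(7)) = β(9) = 3, β(α(8)) = β(8) = 8, β(α(9)) = β(6) = 1.
Hence αβ = [9 5 4 2 6 7 3 8 1].

9 5 4 2 6 7 3 8 1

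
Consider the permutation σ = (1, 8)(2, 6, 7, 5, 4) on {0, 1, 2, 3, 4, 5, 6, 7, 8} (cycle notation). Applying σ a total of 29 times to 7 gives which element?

7 lies in the 5-cycle (2, 6, 7, 5, 4).
On a 5-cycle, σ^5 is the identity, so σ^29 = σ^4 there (29 ≡ 4 mod 5).
Stepping 4 places around the cycle: 7 → 5 → 4 → 2 → 6.

6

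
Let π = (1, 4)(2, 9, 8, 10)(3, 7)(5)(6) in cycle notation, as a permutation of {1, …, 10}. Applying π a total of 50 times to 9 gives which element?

10

9 lies in the 4-cycle (2, 9, 8, 10).
Powers repeat with period 4 on this cycle, and 50 mod 4 = 2, so π^50(9) = π^2(9).
Advancing 2 steps from 9: 9 → 8 → 10.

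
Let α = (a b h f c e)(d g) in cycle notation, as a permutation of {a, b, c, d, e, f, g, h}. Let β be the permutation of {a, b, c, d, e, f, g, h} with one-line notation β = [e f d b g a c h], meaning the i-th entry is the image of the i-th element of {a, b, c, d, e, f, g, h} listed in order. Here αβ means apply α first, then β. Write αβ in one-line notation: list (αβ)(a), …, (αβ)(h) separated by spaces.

(αβ)(x) = β(α(x)). Computing each image: β(α(a)) = β(b) = f, β(α(b)) = β(h) = h, β(α(c)) = β(e) = g, β(α(d)) = β(g) = c, β(α(e)) = β(a) = e, β(α(f)) = β(c) = d, β(α(g)) = β(d) = b, β(α(h)) = β(f) = a.
Hence αβ = [f h g c e d b a].

f h g c e d b a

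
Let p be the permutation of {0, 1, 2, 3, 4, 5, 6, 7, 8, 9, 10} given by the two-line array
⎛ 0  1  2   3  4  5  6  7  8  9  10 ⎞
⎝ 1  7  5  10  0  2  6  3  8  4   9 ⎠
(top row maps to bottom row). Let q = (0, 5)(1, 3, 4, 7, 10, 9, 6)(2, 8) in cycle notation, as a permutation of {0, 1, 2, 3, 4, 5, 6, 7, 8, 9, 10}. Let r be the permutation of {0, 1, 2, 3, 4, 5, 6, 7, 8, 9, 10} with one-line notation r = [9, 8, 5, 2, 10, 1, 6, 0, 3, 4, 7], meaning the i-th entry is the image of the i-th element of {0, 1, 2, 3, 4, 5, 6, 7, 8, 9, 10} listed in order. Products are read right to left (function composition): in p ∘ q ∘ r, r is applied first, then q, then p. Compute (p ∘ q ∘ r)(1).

5

(p ∘ q ∘ r)(1) = p(q(r(1))). r(1) = 8, then q(8) = 2, then p(2) = 5, so the result is 5.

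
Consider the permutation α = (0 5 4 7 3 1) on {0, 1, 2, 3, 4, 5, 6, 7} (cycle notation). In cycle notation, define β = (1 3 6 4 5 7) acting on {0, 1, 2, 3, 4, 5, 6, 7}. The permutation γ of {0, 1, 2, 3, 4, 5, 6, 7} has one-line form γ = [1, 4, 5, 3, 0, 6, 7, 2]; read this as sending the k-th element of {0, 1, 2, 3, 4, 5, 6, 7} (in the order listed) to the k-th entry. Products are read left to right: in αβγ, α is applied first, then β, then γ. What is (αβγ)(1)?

Chase 1: α(1) = 0; β(0) = 0; γ(0) = 1. Hence (αβγ)(1) = 1.

1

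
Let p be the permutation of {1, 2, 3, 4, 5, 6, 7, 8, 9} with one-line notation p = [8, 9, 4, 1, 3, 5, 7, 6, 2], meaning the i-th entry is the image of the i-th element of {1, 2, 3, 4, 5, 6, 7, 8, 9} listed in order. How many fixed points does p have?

1

The fixed points (elements with p(x) = x) are {7}, so there is 1.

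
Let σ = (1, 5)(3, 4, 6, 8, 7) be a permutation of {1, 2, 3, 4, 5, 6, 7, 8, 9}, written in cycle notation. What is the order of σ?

The disjoint cycles have lengths 5, 2, 1, 1.
The order of σ is the least common multiple of its cycle lengths: lcm(5, 2) = 10.

10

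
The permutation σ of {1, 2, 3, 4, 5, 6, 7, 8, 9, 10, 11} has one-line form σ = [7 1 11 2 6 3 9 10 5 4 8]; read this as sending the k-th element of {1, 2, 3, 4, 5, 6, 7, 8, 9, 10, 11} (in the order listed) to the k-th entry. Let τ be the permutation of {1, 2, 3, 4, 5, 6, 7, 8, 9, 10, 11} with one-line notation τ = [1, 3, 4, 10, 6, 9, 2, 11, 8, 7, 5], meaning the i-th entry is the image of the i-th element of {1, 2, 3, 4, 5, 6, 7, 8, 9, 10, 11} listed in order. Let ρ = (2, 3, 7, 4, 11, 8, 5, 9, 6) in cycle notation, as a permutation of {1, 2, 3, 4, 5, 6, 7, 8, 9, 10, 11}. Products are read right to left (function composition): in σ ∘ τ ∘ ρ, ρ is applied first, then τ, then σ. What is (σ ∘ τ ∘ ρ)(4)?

Apply the permutations in order: ρ(4) = 11, then τ(11) = 5, then σ(5) = 6. So (σ ∘ τ ∘ ρ)(4) = 6.

6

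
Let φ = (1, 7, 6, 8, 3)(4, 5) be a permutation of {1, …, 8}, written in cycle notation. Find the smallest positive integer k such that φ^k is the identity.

The cycle type of φ is (5, 2, 1).
Since disjoint cycles commute, ord(φ) = lcm(5, 2) = 10.

10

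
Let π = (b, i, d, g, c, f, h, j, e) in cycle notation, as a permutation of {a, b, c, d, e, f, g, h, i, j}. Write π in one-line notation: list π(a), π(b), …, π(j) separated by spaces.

Image by image: a→a, b→i, c→f, d→g, e→b, f→h, g→c, h→j, i→d, j→e.
So the one-line form is a i f g b h c j d e.

a i f g b h c j d e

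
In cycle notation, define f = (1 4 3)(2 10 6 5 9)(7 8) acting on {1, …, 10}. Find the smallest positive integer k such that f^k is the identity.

The disjoint cycles have lengths 5, 3, 2.
The order of f is the least common multiple of its cycle lengths: lcm(5, 3, 2) = 30.

30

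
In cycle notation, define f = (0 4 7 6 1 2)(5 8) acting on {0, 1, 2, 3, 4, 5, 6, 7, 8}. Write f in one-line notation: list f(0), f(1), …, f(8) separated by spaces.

Each element maps to the next entry in its cycle (wrapping to the front): 0↦4, 1↦2, 2↦0, 3↦3, 4↦7, 5↦8, 6↦1, 7↦6, 8↦5.
Listing these in domain order gives 4 2 0 3 7 8 1 6 5.

4 2 0 3 7 8 1 6 5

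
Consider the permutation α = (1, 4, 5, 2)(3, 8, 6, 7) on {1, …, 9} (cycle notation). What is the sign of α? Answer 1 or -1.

1

The cycle lengths are 4, 4, 1.
A cycle is odd iff its length is even; α has 2 even-length cycles, so sgn(α) = (−1)^2 and α is even.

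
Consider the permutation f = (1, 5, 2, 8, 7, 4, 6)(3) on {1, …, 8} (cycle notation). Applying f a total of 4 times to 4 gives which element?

2

4 lies in the 7-cycle (1, 5, 2, 8, 7, 4, 6).
Advancing 4 steps from 4: 4 → 6 → 1 → 5 → 2.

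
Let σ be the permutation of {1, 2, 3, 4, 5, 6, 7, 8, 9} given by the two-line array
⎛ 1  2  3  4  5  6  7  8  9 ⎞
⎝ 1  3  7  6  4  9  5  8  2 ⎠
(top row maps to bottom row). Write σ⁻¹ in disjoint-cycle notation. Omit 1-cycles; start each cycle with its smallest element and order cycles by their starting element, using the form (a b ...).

The cycle decomposition of σ is (2 3 7 5 4 6 9).
The inverse reverses every cycle; in canonical form, σ⁻¹ = (2 9 6 4 5 7 3).

(2 9 6 4 5 7 3)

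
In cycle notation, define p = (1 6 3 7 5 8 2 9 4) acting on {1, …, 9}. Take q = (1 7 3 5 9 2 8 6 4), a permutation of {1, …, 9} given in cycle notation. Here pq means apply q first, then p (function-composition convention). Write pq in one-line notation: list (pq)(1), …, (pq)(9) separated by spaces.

5 2 8 6 4 1 7 3 9

Chase each element through q then p: 1 → 7 → 5; 2 → 8 → 2; 3 → 5 → 8; 4 → 1 → 6; 5 → 9 → 4; 6 → 4 → 1; 7 → 3 → 7; 8 → 6 → 3; 9 → 2 → 9.
Collecting the images, pq = [5 2 8 6 4 1 7 3 9].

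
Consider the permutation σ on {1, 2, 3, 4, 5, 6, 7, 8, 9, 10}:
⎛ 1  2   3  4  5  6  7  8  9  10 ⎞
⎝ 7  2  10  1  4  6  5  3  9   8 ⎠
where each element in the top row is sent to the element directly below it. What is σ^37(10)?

Tracing 10 → 8 → … returns to 10 after 3 steps, so 10 lies in a 3-cycle (3 10 8).
Powers repeat with period 3 on this cycle, and 37 mod 3 = 1, so σ^37(10) = σ^1(10).
Advancing 1 step from 10: 10 → 8.

8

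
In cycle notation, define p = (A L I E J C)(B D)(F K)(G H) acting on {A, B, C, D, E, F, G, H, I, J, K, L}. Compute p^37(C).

A

C lies in the 6-cycle (A L I E J C).
Powers repeat with period 6 on this cycle, and 37 mod 6 = 1, so p^37(C) = p^1(C).
Advancing 1 step from C: C → A.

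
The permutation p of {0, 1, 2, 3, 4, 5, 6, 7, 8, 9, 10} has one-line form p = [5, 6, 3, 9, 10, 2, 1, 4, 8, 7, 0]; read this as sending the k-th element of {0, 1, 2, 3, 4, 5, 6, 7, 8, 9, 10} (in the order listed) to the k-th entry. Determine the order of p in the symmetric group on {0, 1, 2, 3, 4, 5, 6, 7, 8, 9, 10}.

Decomposing into disjoint cycles gives cycle lengths 8, 2, 1.
The order of p is the least common multiple of its cycle lengths: lcm(8, 2) = 8.

8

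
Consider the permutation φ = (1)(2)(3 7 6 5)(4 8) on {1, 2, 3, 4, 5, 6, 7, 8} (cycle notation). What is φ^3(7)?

7 lies in the 4-cycle (3 7 6 5).
Advancing 3 steps from 7: 7 → 6 → 5 → 3.

3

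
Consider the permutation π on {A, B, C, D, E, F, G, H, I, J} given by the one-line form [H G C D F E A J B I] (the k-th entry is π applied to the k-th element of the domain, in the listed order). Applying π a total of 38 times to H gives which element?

Tracing H → J → … returns to H after 6 steps, so H lies in a 6-cycle (A H J I B G).
On a 6-cycle, π^6 is the identity, so π^38 = π^2 there (38 ≡ 2 mod 6).
Stepping 2 places around the cycle: H → J → I.

I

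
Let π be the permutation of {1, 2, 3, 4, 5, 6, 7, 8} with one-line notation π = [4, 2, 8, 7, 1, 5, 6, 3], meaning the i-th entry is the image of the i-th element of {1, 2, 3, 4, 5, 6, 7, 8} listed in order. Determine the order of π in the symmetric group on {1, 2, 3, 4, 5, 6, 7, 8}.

Decomposing into disjoint cycles gives cycle lengths 5, 2, 1.
The order is lcm(5, 2) = 10.

10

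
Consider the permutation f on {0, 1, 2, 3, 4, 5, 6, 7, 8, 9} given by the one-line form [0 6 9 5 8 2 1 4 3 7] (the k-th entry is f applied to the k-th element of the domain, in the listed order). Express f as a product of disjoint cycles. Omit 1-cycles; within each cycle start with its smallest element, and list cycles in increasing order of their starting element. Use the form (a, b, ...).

(1, 6)(2, 9, 7, 4, 8, 3, 5)

Iterating f from 1 gives 1 → 6 → 1; that is the 2-cycle (1, 6).
Repeating from the next unused element and collecting all non-trivial cycles gives (1, 6)(2, 9, 7, 4, 8, 3, 5).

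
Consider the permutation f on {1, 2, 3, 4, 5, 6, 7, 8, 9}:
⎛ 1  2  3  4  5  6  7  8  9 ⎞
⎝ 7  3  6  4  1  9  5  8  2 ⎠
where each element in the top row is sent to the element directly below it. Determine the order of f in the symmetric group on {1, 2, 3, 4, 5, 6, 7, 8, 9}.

12

Decomposing into disjoint cycles gives cycle lengths 4, 3, 1, 1.
The order of f is the least common multiple of its cycle lengths: lcm(4, 3) = 12.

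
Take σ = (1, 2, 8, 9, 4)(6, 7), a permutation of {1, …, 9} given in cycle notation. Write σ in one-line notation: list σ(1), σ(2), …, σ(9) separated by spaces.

2 8 3 1 5 7 6 9 4

Image by image: 1↦2, 2↦8, 3↦3, 4↦1, 5↦5, 6↦7, 7↦6, 8↦9, 9↦4.
Listing these in domain order gives 2 8 3 1 5 7 6 9 4.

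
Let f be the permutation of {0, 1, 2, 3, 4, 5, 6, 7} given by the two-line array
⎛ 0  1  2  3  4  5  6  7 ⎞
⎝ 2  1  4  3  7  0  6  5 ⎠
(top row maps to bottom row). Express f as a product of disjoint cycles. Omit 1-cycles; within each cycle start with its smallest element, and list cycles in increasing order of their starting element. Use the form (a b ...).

From 0: 0 → 2 → 4 → 7 → 5 → 0, closing the cycle (0 2 4 7 5).
Continuing from each remaining unvisited element yields (0 2 4 7 5).

(0 2 4 7 5)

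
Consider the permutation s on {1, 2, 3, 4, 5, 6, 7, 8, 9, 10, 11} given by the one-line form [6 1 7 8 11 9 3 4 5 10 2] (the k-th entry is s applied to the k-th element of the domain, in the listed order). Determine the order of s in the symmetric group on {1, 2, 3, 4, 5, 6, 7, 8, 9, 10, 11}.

6

Writing s as disjoint cycles, the cycle lengths are 6, 2, 2, 1.
Since disjoint cycles commute, ord(s) = lcm(6, 2, 2) = 6.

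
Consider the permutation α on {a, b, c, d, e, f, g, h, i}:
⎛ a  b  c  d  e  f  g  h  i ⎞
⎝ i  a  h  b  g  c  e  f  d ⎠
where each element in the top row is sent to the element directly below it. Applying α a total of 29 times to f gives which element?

h

Tracing f → c → … returns to f after 3 steps, so f lies in a 3-cycle (c, h, f).
On a 3-cycle, α^3 is the identity, so α^29 = α^2 there (29 ≡ 2 mod 3).
Stepping 2 places around the cycle: f → c → h.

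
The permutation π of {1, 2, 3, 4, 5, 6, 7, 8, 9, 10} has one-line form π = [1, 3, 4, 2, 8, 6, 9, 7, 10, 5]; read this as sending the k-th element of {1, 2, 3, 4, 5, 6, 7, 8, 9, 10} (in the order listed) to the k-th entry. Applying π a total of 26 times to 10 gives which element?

5

Tracing 10 → 5 → … returns to 10 after 5 steps, so 10 lies in a 5-cycle (5, 8, 7, 9, 10).
On a 5-cycle, π^5 is the identity, so π^26 = π^1 there (26 ≡ 1 mod 5).
Advancing 1 step from 10: 10 → 5.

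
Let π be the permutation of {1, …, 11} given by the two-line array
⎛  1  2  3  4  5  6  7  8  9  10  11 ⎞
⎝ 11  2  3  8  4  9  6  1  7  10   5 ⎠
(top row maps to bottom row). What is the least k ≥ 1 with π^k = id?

Writing π as disjoint cycles, the cycle lengths are 5, 3, 1, 1, 1.
The order of π is the least common multiple of its cycle lengths: lcm(5, 3) = 15.

15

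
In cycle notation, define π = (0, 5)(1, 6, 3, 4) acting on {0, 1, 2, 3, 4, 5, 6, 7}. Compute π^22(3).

1

3 lies in the 4-cycle (1, 6, 3, 4).
On a 4-cycle, π^4 is the identity, so π^22 = π^2 there (22 ≡ 2 mod 4).
Advancing 2 steps from 3: 3 → 4 → 1.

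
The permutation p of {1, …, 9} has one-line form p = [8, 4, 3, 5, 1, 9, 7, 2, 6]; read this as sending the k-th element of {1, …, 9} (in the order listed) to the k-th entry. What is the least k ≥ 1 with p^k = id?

The disjoint-cycle form of p has cycle lengths 5, 2, 1, 1.
The order is lcm(5, 2) = 10.

10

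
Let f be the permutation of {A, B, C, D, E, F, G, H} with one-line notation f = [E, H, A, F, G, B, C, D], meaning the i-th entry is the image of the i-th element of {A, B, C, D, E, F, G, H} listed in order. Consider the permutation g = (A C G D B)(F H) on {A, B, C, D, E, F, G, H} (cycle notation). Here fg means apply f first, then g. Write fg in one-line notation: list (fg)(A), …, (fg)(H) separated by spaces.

For each element, apply f then g: A → E → E; B → H → F; C → A → C; D → F → H; E → G → D; F → B → A; G → C → G; H → D → B.
Collecting the images, fg = [E F C H D A G B].

E F C H D A G B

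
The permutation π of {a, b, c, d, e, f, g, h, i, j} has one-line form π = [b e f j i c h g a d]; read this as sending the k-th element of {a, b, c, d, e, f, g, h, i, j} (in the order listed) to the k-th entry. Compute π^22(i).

b

Tracing i → a → … returns to i after 4 steps, so i lies in a 4-cycle (a b e i).
On a 4-cycle, π^4 is the identity, so π^22 = π^2 there (22 ≡ 2 mod 4).
Advancing 2 steps from i: i → a → b.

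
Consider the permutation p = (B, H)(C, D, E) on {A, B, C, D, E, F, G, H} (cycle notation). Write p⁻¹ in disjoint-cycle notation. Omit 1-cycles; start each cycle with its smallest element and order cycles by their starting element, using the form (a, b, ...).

Inverting a permutation written in cycle notation just reverses the order within every cycle.
After reversing and putting each cycle's least element first, p⁻¹ = (B, H)(C, E, D).

(B, H)(C, E, D)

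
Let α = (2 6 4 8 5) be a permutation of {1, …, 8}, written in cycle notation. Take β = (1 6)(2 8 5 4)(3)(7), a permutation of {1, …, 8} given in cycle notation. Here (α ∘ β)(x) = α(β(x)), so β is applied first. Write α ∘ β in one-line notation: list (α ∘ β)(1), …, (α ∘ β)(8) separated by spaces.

(α ∘ β)(x) = α(β(x)). Computing each image: α(β(1)) = α(6) = 4, α(β(2)) = α(8) = 5, α(β(3)) = α(3) = 3, α(β(4)) = α(2) = 6, α(β(5)) = α(4) = 8, α(β(6)) = α(1) = 1, α(β(7)) = α(7) = 7, α(β(8)) = α(5) = 2.
Hence α ∘ β = [4 5 3 6 8 1 7 2].

4 5 3 6 8 1 7 2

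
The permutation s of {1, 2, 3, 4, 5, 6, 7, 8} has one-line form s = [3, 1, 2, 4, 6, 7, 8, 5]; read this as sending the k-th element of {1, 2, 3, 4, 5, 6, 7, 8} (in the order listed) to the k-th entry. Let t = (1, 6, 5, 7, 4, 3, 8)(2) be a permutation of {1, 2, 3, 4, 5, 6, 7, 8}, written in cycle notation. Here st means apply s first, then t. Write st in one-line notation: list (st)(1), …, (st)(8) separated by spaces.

8 6 2 3 5 4 1 7

Chase each element through s then t: 1 → 3 → 8; 2 → 1 → 6; 3 → 2 → 2; 4 → 4 → 3; 5 → 6 → 5; 6 → 7 → 4; 7 → 8 → 1; 8 → 5 → 7.
So st in one-line form is 8 6 2 3 5 4 1 7.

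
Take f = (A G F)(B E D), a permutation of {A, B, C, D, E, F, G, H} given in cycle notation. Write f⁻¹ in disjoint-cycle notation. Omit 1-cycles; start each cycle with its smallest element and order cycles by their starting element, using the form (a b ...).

(A F G)(B D E)

Inverting a permutation written in cycle notation just reverses the order within every cycle.
After reversing and putting each cycle's least element first, f⁻¹ = (A F G)(B D E).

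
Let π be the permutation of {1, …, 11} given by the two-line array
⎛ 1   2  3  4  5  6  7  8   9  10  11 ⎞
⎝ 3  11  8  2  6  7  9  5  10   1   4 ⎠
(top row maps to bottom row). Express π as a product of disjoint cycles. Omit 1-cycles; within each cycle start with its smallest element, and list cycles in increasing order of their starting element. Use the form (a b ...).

(1 3 8 5 6 7 9 10)(2 11 4)

Start at 1 and follow images: 1 → 3 → 8 → 5 → 6 → 7 → 9 → 10 → 1, giving the cycle (1 3 8 5 6 7 9 10).
Repeating from the next unused element and collecting all non-trivial cycles gives (1 3 8 5 6 7 9 10)(2 11 4).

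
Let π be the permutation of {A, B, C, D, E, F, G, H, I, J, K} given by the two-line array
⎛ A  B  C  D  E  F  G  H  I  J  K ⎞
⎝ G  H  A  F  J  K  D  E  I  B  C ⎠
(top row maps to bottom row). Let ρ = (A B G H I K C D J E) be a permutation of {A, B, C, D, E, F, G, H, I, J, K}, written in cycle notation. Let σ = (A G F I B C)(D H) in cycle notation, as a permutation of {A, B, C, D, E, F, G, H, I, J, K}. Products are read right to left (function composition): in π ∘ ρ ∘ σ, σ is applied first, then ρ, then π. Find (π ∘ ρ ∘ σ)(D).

Apply the permutations in order: σ(D) = H, then ρ(H) = I, then π(I) = I. So (π ∘ ρ ∘ σ)(D) = I.

I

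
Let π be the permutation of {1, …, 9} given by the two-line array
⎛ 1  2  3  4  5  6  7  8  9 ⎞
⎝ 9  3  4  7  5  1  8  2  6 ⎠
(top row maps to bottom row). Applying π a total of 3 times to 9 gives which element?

Tracing 9 → 6 → … returns to 9 after 3 steps, so 9 lies in a 3-cycle (1 9 6).
On a 3-cycle, π^3 is the identity, so π^3 = π^0 there (3 ≡ 0 mod 3).
So π^3(9) = 9.

9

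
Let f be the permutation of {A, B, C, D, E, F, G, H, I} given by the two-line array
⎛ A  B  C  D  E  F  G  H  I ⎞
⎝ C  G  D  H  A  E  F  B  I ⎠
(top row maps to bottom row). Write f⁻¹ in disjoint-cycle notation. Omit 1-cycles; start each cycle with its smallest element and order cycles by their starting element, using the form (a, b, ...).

The cycle decomposition of f is (A, C, D, H, B, G, F, E).
Reversing each cycle (and rotating so the smallest element leads) gives f⁻¹ = (A, E, F, G, B, H, D, C).

(A, E, F, G, B, H, D, C)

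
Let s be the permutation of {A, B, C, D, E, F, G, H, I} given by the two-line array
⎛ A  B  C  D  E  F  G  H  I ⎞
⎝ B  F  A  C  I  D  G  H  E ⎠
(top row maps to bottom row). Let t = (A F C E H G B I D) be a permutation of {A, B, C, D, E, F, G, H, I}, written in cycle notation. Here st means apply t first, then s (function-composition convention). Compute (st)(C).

t(C) = E, then s(E) = I; composing gives (st)(C) = I.

I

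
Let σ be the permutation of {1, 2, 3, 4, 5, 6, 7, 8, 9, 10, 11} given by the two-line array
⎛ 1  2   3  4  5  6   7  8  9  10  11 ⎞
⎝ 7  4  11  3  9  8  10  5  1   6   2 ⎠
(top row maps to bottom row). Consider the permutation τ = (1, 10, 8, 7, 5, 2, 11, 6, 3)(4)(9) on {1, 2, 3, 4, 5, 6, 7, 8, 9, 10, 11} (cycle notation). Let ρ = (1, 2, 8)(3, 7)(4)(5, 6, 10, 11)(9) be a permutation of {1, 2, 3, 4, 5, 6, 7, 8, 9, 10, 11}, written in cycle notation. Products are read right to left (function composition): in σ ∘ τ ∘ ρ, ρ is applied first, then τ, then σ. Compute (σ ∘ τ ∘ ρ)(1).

2

Chase 1: ρ(1) = 2; τ(2) = 11; σ(11) = 2. Hence (σ ∘ τ ∘ ρ)(1) = 2.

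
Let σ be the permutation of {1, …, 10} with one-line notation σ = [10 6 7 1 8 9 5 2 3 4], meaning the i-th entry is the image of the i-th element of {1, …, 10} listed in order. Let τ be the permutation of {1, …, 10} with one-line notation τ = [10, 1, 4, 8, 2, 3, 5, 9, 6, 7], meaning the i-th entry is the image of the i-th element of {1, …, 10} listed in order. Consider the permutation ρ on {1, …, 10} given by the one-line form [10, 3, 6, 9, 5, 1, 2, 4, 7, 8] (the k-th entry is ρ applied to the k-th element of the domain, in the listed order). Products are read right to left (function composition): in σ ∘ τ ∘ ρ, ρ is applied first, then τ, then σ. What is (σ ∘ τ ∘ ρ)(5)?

6

Apply the permutations in order: ρ(5) = 5, then τ(5) = 2, then σ(2) = 6. So (σ ∘ τ ∘ ρ)(5) = 6.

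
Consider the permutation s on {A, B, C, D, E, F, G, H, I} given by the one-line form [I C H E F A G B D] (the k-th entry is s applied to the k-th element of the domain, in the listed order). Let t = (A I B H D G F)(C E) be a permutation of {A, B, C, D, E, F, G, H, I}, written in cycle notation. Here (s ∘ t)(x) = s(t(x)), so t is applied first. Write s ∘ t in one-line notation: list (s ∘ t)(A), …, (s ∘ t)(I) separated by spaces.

D B F G H I A E C

Chase each element through t then s: A → I → D; B → H → B; C → E → F; D → G → G; E → C → H; F → A → I; G → F → A; H → D → E; I → B → C.
Collecting the images, s ∘ t = [D B F G H I A E C].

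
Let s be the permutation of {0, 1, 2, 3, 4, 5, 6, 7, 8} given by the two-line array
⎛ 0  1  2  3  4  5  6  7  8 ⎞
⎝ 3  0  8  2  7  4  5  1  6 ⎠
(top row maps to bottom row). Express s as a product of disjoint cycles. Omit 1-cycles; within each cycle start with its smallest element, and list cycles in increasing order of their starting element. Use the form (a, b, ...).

(0, 3, 2, 8, 6, 5, 4, 7, 1)

Iterating s from 0 gives 0 → 3 → 2 → 8 → 6 → 5 → 4 → 7 → 1 → 0; that is the 9-cycle (0, 3, 2, 8, 6, 5, 4, 7, 1).
Repeating from the next unused element and collecting all non-trivial cycles gives (0, 3, 2, 8, 6, 5, 4, 7, 1).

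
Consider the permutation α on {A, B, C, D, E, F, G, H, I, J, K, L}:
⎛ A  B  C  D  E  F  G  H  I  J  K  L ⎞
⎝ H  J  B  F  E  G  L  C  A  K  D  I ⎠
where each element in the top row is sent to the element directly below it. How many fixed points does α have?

1

The fixed points (elements with α(x) = x) are {E}, so there is 1.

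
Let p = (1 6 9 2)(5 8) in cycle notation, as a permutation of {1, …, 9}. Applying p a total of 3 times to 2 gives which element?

2 lies in the 4-cycle (1 6 9 2).
Advancing 3 steps from 2: 2 → 1 → 6 → 9.

9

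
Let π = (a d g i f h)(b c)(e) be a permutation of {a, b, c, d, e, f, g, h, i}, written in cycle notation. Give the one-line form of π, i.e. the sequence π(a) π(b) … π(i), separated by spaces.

Each element maps to the next entry in its cycle (wrapping to the front): a↦d, b↦c, c↦b, d↦g, e↦e, f↦h, g↦i, h↦a, i↦f.
Listing these in domain order gives d c b g e h i a f.

d c b g e h i a f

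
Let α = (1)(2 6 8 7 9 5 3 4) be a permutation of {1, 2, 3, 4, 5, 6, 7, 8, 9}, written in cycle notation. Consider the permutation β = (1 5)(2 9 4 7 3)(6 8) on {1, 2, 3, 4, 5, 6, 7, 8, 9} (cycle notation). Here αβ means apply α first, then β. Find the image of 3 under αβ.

7

(αβ)(3) = β(α(3)). α(3) = 4, then β(4) = 7. So (αβ)(3) = 7.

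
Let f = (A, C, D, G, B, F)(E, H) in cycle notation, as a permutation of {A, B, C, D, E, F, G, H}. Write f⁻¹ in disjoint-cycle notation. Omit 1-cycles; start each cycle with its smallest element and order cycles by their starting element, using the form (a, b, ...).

(A, F, B, G, D, C)(E, H)

Inverting a permutation written in cycle notation just reverses the order within every cycle.
After reversing and putting each cycle's least element first, f⁻¹ = (A, F, B, G, D, C)(E, H).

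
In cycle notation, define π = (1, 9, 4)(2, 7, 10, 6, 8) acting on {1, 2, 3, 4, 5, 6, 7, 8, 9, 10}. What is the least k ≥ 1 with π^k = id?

The cycle type of π is (5, 3, 1, 1).
The order is lcm(5, 3) = 15.

15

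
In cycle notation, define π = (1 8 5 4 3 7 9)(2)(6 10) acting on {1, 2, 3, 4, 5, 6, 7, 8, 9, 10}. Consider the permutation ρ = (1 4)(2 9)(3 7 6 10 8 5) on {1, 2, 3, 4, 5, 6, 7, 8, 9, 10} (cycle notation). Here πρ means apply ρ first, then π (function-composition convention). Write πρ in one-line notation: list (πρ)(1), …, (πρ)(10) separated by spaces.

3 1 9 8 7 6 10 4 2 5

(πρ)(x) = π(ρ(x)). Computing each image: π(ρ(1)) = π(4) = 3, π(ρ(2)) = π(9) = 1, π(ρ(3)) = π(7) = 9, π(ρ(4)) = π(1) = 8, π(ρ(5)) = π(3) = 7, π(ρ(6)) = π(10) = 6, π(ρ(7)) = π(6) = 10, π(ρ(8)) = π(5) = 4, π(ρ(9)) = π(2) = 2, π(ρ(10)) = π(8) = 5.
Hence πρ = [3 1 9 8 7 6 10 4 2 5].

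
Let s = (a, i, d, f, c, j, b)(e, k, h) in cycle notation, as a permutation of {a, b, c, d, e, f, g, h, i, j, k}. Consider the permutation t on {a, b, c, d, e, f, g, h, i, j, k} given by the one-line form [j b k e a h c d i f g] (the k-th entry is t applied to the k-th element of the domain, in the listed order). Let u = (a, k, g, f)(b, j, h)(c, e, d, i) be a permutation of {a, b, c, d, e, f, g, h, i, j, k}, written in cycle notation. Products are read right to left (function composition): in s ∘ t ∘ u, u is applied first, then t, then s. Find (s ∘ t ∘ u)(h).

(s ∘ t ∘ u)(h) = s(t(u(h))). u(h) = b, then t(b) = b, then s(b) = a, so the result is a.

a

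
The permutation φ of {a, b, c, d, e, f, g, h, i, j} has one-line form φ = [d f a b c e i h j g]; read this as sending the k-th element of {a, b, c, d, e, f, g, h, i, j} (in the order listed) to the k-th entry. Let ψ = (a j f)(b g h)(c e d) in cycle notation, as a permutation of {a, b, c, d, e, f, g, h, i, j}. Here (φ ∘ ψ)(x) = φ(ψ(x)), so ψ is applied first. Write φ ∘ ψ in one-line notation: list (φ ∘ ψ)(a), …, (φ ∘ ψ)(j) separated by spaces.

(φ ∘ ψ)(x) = φ(ψ(x)). Computing each image: φ(ψ(a)) = φ(j) = g, φ(ψ(b)) = φ(g) = i, φ(ψ(c)) = φ(e) = c, φ(ψ(d)) = φ(c) = a, φ(ψ(e)) = φ(d) = b, φ(ψ(f)) = φ(a) = d, φ(ψ(g)) = φ(h) = h, φ(ψ(h)) = φ(b) = f, φ(ψ(i)) = φ(i) = j, φ(ψ(j)) = φ(f) = e.
Hence φ ∘ ψ = [g i c a b d h f j e].

g i c a b d h f j e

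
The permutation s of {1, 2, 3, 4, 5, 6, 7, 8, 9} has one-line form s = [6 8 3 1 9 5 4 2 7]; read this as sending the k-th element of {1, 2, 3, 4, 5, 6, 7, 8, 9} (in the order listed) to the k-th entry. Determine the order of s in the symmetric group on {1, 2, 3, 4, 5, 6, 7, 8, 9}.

6

Decomposing into disjoint cycles gives cycle lengths 6, 2, 1.
The order of s is the least common multiple of its cycle lengths: lcm(6, 2) = 6.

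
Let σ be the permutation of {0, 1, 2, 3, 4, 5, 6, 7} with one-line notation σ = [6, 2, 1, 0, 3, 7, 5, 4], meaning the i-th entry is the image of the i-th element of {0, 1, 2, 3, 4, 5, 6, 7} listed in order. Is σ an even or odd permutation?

even

In disjoint-cycle form the cycle lengths are 6, 2.
A cycle is odd iff its length is even; σ has 2 even-length cycles, so sgn(σ) = (−1)^2 and σ is even.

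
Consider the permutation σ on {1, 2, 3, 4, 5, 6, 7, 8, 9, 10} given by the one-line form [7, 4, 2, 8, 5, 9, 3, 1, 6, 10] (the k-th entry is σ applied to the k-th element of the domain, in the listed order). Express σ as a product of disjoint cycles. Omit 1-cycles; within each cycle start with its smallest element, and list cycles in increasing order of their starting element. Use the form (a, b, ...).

Start at 1 and follow images: 1 → 7 → 3 → 2 → 4 → 8 → 1, giving the cycle (1, 7, 3, 2, 4, 8).
Repeating from the next unused element and collecting all non-trivial cycles gives (1, 7, 3, 2, 4, 8)(6, 9).

(1, 7, 3, 2, 4, 8)(6, 9)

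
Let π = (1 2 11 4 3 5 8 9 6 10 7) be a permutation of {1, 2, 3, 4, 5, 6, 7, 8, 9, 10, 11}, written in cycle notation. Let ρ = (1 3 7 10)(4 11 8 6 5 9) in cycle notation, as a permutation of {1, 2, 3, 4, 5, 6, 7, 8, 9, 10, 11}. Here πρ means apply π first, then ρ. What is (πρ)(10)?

First apply π: π(10) = 7, then ρ(7) = 10. Thus (πρ)(10) = 10.

10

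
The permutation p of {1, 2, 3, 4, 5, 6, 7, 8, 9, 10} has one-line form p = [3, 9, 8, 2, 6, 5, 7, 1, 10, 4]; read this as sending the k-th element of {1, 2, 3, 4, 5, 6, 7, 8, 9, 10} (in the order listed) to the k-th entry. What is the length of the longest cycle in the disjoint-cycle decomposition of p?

4

Decomposing into disjoint cycles gives (1 3 8)(2 9 10 4)(5 6); the longest has length 4.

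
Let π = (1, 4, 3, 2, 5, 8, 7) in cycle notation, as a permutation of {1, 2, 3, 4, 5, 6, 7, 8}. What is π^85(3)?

2

3 lies in the 7-cycle (1, 4, 3, 2, 5, 8, 7).
Powers repeat with period 7 on this cycle, and 85 mod 7 = 1, so π^85(3) = π^1(3).
Advancing 1 step from 3: 3 → 2.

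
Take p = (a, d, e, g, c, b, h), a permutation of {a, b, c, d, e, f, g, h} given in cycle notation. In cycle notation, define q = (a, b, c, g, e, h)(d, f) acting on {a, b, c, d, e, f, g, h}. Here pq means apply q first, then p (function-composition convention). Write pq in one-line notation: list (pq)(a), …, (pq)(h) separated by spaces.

h b c f a e g d

(pq)(x) = p(q(x)). Computing each image: p(q(a)) = p(b) = h, p(q(b)) = p(c) = b, p(q(c)) = p(g) = c, p(q(d)) = p(f) = f, p(q(e)) = p(h) = a, p(q(f)) = p(d) = e, p(q(g)) = p(e) = g, p(q(h)) = p(a) = d.
Hence pq = [h b c f a e g d].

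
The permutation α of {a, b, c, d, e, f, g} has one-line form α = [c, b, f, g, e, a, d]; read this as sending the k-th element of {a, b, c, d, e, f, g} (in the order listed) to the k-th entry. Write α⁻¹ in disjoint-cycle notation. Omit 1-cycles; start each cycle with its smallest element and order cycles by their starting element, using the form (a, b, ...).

The cycle decomposition of α is (a, c, f)(d, g).
The inverse reverses every cycle; in canonical form, α⁻¹ = (a, f, c)(d, g).

(a, f, c)(d, g)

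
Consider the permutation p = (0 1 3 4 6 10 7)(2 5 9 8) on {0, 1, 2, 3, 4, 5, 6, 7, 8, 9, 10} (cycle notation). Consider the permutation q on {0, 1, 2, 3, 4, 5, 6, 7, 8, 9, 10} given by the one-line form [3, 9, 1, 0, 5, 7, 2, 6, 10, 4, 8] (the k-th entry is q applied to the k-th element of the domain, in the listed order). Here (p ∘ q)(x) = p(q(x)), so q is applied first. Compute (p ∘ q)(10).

First apply q: q(10) = 8, then p(8) = 2. Thus (p ∘ q)(10) = 2.

2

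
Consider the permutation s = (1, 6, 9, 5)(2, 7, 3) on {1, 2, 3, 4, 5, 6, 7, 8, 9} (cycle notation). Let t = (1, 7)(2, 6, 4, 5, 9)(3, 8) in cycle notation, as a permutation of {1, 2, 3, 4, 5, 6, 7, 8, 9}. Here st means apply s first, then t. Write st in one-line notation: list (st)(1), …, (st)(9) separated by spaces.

4 1 6 5 7 2 8 3 9

(st)(x) = t(s(x)). Computing each image: t(s(1)) = t(6) = 4, t(s(2)) = t(7) = 1, t(s(3)) = t(2) = 6, t(s(4)) = t(4) = 5, t(s(5)) = t(1) = 7, t(s(6)) = t(9) = 2, t(s(7)) = t(3) = 8, t(s(8)) = t(8) = 3, t(s(9)) = t(5) = 9.
Hence st = [4 1 6 5 7 2 8 3 9].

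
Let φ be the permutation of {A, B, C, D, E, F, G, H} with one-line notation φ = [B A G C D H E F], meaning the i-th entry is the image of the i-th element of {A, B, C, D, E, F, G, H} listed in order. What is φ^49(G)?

Tracing G → E → … returns to G after 4 steps, so G lies in a 4-cycle (C G E D).
Powers repeat with period 4 on this cycle, and 49 mod 4 = 1, so φ^49(G) = φ^1(G).
Advancing 1 step from G: G → E.

E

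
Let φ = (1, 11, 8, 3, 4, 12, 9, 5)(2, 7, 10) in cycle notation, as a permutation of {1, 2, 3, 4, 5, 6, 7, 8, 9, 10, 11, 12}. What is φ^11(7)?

2

7 lies in the 3-cycle (2, 7, 10).
Powers repeat with period 3 on this cycle, and 11 mod 3 = 2, so φ^11(7) = φ^2(7).
Advancing 2 steps from 7: 7 → 10 → 2.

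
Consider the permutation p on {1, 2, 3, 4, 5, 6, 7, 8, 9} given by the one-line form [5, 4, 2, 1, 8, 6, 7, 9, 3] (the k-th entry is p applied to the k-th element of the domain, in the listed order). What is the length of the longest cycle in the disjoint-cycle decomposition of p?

7

Decomposing into disjoint cycles gives (1, 5, 8, 9, 3, 2, 4); the longest has length 7.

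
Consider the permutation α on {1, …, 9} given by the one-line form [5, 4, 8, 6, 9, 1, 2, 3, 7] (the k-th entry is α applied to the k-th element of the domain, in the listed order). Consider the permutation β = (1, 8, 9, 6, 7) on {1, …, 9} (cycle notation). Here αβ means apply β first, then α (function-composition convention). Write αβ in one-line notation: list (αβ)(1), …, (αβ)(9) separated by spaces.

3 4 8 6 9 2 5 7 1

(αβ)(x) = α(β(x)). Computing each image: α(β(1)) = α(8) = 3, α(β(2)) = α(2) = 4, α(β(3)) = α(3) = 8, α(β(4)) = α(4) = 6, α(β(5)) = α(5) = 9, α(β(6)) = α(7) = 2, α(β(7)) = α(1) = 5, α(β(8)) = α(9) = 7, α(β(9)) = α(6) = 1.
Hence αβ = [3 4 8 6 9 2 5 7 1].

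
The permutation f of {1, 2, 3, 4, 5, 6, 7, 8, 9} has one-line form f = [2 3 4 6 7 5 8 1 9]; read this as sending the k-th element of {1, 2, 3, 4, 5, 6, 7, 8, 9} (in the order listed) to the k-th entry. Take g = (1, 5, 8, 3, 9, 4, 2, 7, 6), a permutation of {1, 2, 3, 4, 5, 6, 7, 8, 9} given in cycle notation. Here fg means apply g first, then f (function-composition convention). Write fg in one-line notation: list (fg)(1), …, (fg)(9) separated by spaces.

Chase each element through g then f: 1 → 5 → 7; 2 → 7 → 8; 3 → 9 → 9; 4 → 2 → 3; 5 → 8 → 1; 6 → 1 → 2; 7 → 6 → 5; 8 → 3 → 4; 9 → 4 → 6.
So fg in one-line form is 7 8 9 3 1 2 5 4 6.

7 8 9 3 1 2 5 4 6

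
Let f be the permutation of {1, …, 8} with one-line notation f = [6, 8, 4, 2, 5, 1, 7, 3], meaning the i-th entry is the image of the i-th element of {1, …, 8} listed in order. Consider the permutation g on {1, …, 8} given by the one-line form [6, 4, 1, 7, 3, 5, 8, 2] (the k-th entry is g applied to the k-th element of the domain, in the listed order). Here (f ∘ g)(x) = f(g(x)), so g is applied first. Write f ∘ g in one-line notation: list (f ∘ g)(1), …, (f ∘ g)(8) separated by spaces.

1 2 6 7 4 5 3 8

(f ∘ g)(x) = f(g(x)). Computing each image: f(g(1)) = f(6) = 1, f(g(2)) = f(4) = 2, f(g(3)) = f(1) = 6, f(g(4)) = f(7) = 7, f(g(5)) = f(3) = 4, f(g(6)) = f(5) = 5, f(g(7)) = f(8) = 3, f(g(8)) = f(2) = 8.
Hence f ∘ g = [1 2 6 7 4 5 3 8].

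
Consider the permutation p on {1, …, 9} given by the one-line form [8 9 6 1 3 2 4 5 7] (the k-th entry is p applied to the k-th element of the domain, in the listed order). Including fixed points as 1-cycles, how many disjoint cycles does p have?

The cycle decomposition is (1, 8, 5, 3, 6, 2, 9, 7, 4), which has 1 cycle (counting 1-cycles).

1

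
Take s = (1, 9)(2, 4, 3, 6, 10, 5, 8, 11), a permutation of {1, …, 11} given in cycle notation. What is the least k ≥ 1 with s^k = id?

The disjoint cycles have lengths 8, 2, 1.
Since disjoint cycles commute, ord(s) = lcm(8, 2) = 8.

8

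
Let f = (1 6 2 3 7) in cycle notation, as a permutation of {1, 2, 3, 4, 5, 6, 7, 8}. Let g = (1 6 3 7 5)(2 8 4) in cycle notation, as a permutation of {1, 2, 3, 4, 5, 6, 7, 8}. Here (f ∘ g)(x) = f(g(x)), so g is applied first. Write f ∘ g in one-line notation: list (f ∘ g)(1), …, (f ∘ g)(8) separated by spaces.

2 8 1 3 6 7 5 4

For each element, apply g then f: 1 → 6 → 2; 2 → 8 → 8; 3 → 7 → 1; 4 → 2 → 3; 5 → 1 → 6; 6 → 3 → 7; 7 → 5 → 5; 8 → 4 → 4.
So f ∘ g in one-line form is 2 8 1 3 6 7 5 4.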